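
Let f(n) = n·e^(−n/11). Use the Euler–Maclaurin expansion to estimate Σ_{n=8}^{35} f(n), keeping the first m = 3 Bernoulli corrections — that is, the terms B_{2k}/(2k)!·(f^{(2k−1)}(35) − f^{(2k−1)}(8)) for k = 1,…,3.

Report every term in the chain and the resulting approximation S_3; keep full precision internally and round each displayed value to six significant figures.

S_3 ≈ 82.6307

The integral term ∫_8^35 x·e^(−x/11) dx = 79.9899.
Endpoint term: (f(8) + f(35))/2 = (3.86580 + 1.45285)/2 = 2.65933.
So far: 82.6493.
k=1: B_{2}/(2)! × [f^{(1)}(35) − f^{(1)}(8)] = 1/12 × (-0.0905675 − 0.131789) = -0.0185297.
Partial sum through k=1: 82.6307.
k=2: B_{4}/(4)! × [f^{(3)}(35) − f^{(3)}(8)] = −1/720 × (-6.23743e-05 − 0.00907635) = 1.26927e-05.
Partial sum through k=2: 82.6307.
k=3: B_{6}/(6)! × [f^{(5)}(35) − f^{(5)}(8)] = 1/30240 × (5.15490e-06 − 0.000141021) = -4.49293e-09.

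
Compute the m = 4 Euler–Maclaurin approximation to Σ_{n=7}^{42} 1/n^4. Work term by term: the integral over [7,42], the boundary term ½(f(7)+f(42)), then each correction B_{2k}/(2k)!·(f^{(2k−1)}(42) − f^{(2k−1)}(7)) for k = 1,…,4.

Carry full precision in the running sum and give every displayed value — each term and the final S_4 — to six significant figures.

S_4 ≈ 0.00119536

∫_7^42 1/x^4 dx evaluates to 0.000967318.
½[f(7) + f(42)] = ½[0.000416493 + 3.21368e-07] = 0.000208407.
So far: 0.00117573.
Correction k=1: B_{2}/2! · (f^{(1)}(42) − f^{(1)}(7)) = 1/12 · (-3.06065e-08 − (-0.000237996)) = 1.98305e-05.
Running total after k=1: 0.00119556.
Correction k=2: B_{4}/4! · (f^{(3)}(42) − f^{(3)}(7)) = −1/720 · (-5.20519e-10 − (-0.000145712)) = -2.02377e-07.
Running total after k=2: 0.00119535.
Correction k=3: B_{6}/6! · (f^{(5)}(42) − f^{(5)}(7)) = 1/30240 · (-1.65244e-11 − (-0.000166528)) = 5.50687e-09.
Running total after k=3: 0.00119536.
Correction k=4: B_{8}/8! · (f^{(7)}(42) − f^{(7)}(7)) = −1/1209600 · (-8.43082e-13 − (-0.000305868)) = -2.52867e-10.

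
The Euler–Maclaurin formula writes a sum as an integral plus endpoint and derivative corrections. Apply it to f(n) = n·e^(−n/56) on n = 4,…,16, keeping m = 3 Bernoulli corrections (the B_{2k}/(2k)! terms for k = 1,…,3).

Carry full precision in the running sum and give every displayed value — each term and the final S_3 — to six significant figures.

S_3 ≈ 106.261

The integral term ∫_4^16 x·e^(−x/56) dx = 98.4145.
½[f(4) + f(16)] = ½[3.72425 + 12.0236] = 7.87394.
So far: 106.288.
Correction k=1: B_{2}/2! · (f^{(1)}(16) − f^{(1)}(4)) = 1/12 · (0.536769 − 0.864558) = -0.0273157.
Partial sum through k=1: 106.261.
Correction k=2: B_{4}/4! · (f^{(3)}(16) − f^{(3)}(4)) = −1/720 · (0.000650422 − 0.000869478) = 3.04245e-07.
Partial sum through k=2: 106.261.
Correction k=3: B_{6}/6! · (f^{(5)}(16) − f^{(5)}(4)) = 1/30240 · (3.60230e-07 − 4.66603e-07) = -3.51765e-12.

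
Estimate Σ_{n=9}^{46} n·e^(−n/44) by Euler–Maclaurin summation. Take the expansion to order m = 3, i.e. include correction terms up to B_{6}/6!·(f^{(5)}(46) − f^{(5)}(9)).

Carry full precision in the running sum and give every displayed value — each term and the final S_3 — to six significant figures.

S_3 ≈ 520.252

Integral: ∫_9^46 x·e^(−x/44) dx = 508.555.
Boundary: ½(f(9) + f(46)) = ½(7.33516 + 16.1705) = 11.7528.
So far: 520.307.
Order-1 term: 1/12 · (-0.0159787 − 0.648310) = -0.0553574.
After k=1: 520.252.
Order-2 term: −1/720 · (0.000354899 − 0.00117683) = 1.14157e-06.
After k=2: 520.252.
Order-3 term: 1/30240 · (3.70895e-07 − 1.04276e-06) = -2.22179e-11.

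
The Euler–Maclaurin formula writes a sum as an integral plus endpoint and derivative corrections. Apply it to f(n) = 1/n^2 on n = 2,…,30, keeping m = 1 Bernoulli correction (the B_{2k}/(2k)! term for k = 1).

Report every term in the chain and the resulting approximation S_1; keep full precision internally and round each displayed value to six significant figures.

The integral term ∫_2^30 1/x^2 dx = 0.466667.
½[f(2) + f(30)] = ½[0.250000 + 0.00111111] = 0.125556.
So far: 0.592222.
k=1: B_{2}/(2)! × [f^{(1)}(30) − f^{(1)}(2)] = 1/12 × (-7.40741e-05 − (-0.250000)) = 0.0208272.

S_1 ≈ 0.613049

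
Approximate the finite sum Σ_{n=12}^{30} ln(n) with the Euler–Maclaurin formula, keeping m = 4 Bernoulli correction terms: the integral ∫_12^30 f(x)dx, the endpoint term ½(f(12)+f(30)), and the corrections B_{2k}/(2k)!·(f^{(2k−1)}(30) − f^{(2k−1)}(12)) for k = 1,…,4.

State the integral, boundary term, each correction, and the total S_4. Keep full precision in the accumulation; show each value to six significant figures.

∫_12^30 ln(x) dx evaluates to 54.2170.
½[f(12) + f(30)] = ½[2.48491 + 3.40120] = 2.94305.
Integral + boundary = 57.1601.
Order-1 term: 1/12 · (0.0333333 − 0.0833333) = -0.00416667.
Partial sum through k=1: 57.1559.
Order-2 term: −1/720 · (7.40741e-05 − 0.00115741) = 1.50463e-06.
Partial sum through k=2: 57.1559.
Order-3 term: 1/30240 · (9.87654e-07 − 9.64506e-05) = -3.15684e-09.
Partial sum through k=3: 57.1559.
Order-4 term: −1/1209600 · (3.29218e-08 − 2.00939e-05) = 1.65848e-11.

S_4 ≈ 57.1559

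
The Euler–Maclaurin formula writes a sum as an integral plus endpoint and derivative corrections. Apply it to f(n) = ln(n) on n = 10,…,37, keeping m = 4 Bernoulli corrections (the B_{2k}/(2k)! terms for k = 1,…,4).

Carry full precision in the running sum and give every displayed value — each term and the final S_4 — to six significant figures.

Integral: ∫_10^37 ln(x) dx = 83.5781.
Boundary: ½(f(10) + f(37)) = ½(2.30259 + 3.61092) = 2.95675.
So far: 86.5349.
Order-1 term: 1/12 · (0.0270270 − 0.100000) = -0.00608108.
Partial sum through k=1: 86.5288.
Order-2 term: −1/720 · (3.94843e-05 − 0.00200000) = 2.72294e-06.
Partial sum through k=2: 86.5288.
Order-3 term: 1/30240 · (3.46101e-07 − 0.000240000) = -7.92506e-09.
Partial sum through k=3: 86.5288.
Order-4 term: −1/1209600 · (7.58439e-09 − 7.20000e-05) = 5.95175e-11.

S_4 ≈ 86.5288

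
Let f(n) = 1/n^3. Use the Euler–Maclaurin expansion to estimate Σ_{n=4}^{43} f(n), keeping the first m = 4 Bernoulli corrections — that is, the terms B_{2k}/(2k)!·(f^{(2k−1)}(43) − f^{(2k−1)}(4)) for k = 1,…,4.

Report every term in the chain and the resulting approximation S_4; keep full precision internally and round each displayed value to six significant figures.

S_4 ≈ 0.0397556

Integral: ∫_4^43 1/x^3 dx = 0.0309796.
½[f(4) + f(43)] = ½[0.0156250 + 1.25775e-05] = 0.00781879.
So far: 0.0387984.
Order-1 term: 1/12 · (-8.77501e-07 − (-0.0117188)) = 0.000976489.
Partial sum through k=1: 0.0397749.
Order-2 term: −1/720 · (-9.49162e-09 − (-0.0146484)) = -2.03450e-05.
Partial sum through k=2: 0.0397545.
Order-3 term: 1/30240 · (-2.15602e-10 − (-0.0384521)) = 1.27157e-06.
Partial sum through k=3: 0.0397558.
Order-4 term: −1/1209600 · (-8.39554e-12 − (-0.173035)) = -1.43051e-07.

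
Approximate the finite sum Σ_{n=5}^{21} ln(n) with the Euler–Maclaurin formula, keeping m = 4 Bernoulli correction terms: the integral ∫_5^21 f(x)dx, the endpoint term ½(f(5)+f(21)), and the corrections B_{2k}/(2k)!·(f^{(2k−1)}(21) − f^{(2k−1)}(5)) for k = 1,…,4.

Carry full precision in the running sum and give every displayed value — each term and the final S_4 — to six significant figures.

S_4 ≈ 42.2021

Integral: ∫_5^21 ln(x) dx = 39.8878.
½[f(5) + f(21)] = ½[1.60944 + 3.04452] = 2.32698.
Running total after boundary: 42.2148.
Correction k=1: B_{2}/2! · (f^{(1)}(21) − f^{(1)}(5)) = 1/12 · (0.0476190 − 0.200000) = -0.0126984.
Running total after k=1: 42.2021.
Correction k=2: B_{4}/4! · (f^{(3)}(21) − f^{(3)}(5)) = −1/720 · (0.000215959 − 0.0160000) = 2.19223e-05.
Running total after k=2: 42.2021.
Correction k=3: B_{6}/6! · (f^{(5)}(21) − f^{(5)}(5)) = 1/30240 · (5.87645e-06 − 0.00768000) = -2.53774e-07.
Running total after k=3: 42.2021.
Correction k=4: B_{8}/8! · (f^{(7)}(21) − f^{(7)}(5)) = −1/1209600 · (3.99758e-07 − 0.00921600) = 7.61872e-09.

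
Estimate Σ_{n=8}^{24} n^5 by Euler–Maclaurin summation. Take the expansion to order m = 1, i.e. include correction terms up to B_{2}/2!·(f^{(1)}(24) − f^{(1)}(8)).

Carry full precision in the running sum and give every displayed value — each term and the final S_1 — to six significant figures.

Integral: ∫_8^24 x^5 dx = 3.18068e+07.
Endpoint term: (f(8) + f(24))/2 = (32768.0 + 7.96262e+06)/2 = 3.99770e+06.
So far: 3.58045e+07.
Correction k=1: B_{2}/2! · (f^{(1)}(24) − f^{(1)}(8)) = 1/12 · (1.65888e+06 − 20480.0) = 136533.

S_1 ≈ 3.59410e+07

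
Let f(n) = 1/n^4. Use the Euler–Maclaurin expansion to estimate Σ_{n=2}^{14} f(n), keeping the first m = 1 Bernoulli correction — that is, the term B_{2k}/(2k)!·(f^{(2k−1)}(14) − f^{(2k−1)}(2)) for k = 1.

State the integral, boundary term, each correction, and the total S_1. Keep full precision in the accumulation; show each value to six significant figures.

∫_2^14 1/x^4 dx evaluates to 0.0415452.
Endpoint term: (f(2) + f(14))/2 = (0.0625000 + 2.60308e-05)/2 = 0.0312630.
Integral + boundary = 0.0728082.
Order-1 term: 1/12 · (-7.43738e-06 − (-0.125000)) = 0.0104160.

S_1 ≈ 0.0832243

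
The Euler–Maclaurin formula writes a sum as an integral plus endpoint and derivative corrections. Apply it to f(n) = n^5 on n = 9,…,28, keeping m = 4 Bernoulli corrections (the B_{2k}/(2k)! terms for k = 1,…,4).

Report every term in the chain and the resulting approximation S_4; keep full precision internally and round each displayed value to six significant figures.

S_4 ≈ 8.91145e+07

Integral: ∫_9^28 x^5 dx = 8.02265e+07.
Boundary: ½(f(9) + f(28)) = ½(59049.0 + 1.72104e+07) = 8.63471e+06.
Running total after boundary: 8.88612e+07.
k=1: B_{2}/(2)! × [f^{(1)}(28) − f^{(1)}(9)] = 1/12 × (3.07328e+06 − 32805.0) = 253373.
Running total after k=1: 8.91146e+07.
k=2: B_{4}/(4)! × [f^{(3)}(28) − f^{(3)}(9)] = −1/720 × (47040.0 − 4860.00) = -58.5833.
Running total after k=2: 8.91145e+07.
k=3: B_{6}/(6)! × [f^{(5)}(28) − f^{(5)}(9)] = 1/30240 × (120.000 − 120.000) = 0.00000.
Running total after k=3: 8.91145e+07.
k=4: B_{8}/(8)! × [f^{(7)}(28) − f^{(7)}(9)] = −1/1209600 × (0.00000 − 0.00000) = 0.00000.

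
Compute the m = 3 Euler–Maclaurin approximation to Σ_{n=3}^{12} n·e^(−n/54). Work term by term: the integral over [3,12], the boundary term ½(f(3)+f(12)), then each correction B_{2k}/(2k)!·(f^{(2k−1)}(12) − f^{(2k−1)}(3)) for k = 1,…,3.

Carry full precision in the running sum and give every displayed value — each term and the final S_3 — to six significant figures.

S_3 ≈ 64.0360

Integral: ∫_3^12 x·e^(−x/54) dx = 57.8351.
½[f(3) + f(12)] = ½[2.83788 + 9.60885] = 6.22336.
Running total after boundary: 64.0585.
k=1: B_{2}/(2)! × [f^{(1)}(12) − f^{(1)}(3)] = 1/12 × (0.622796 − 0.893406) = -0.0225509.
Partial sum through k=1: 64.0360.
k=2: B_{4}/(4)! × [f^{(3)}(12) − f^{(3)}(3)] = −1/720 × (0.000762781 − 0.000955187) = 2.67230e-07.
Partial sum through k=2: 64.0360.
k=3: B_{6}/(6)! × [f^{(5)}(12) − f^{(5)}(3)] = 1/30240 × (4.49926e-07 − 5.50066e-07) = -3.31152e-12.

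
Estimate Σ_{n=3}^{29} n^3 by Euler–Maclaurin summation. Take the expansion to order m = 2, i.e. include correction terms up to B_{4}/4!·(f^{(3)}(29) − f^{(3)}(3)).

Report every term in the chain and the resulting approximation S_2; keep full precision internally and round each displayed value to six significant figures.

S_2 ≈ 189216

Integral: ∫_3^29 x^3 dx = 176800.
½[f(3) + f(29)] = ½[27.0000 + 24389.0] = 12208.0.
Integral + boundary = 189008.
Correction k=1: B_{2}/2! · (f^{(1)}(29) − f^{(1)}(3)) = 1/12 · (2523.00 − 27.0000) = 208.000.
Partial sum through k=1: 189216.
Correction k=2: B_{4}/4! · (f^{(3)}(29) − f^{(3)}(3)) = −1/720 · (6.00000 − 6.00000) = 0.00000.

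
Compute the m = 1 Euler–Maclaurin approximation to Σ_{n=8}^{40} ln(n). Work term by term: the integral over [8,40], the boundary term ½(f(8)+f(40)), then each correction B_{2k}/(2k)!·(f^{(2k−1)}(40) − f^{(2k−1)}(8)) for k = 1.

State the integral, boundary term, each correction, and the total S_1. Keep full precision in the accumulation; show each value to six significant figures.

S_1 ≈ 101.795

Integral: ∫_8^40 ln(x) dx = 98.9196.
Endpoint term: (f(8) + f(40))/2 = (2.07944 + 3.68888)/2 = 2.88416.
Running total after boundary: 101.804.
Correction k=1: B_{2}/2! · (f^{(1)}(40) − f^{(1)}(8)) = 1/12 · (0.0250000 − 0.125000) = -0.00833333.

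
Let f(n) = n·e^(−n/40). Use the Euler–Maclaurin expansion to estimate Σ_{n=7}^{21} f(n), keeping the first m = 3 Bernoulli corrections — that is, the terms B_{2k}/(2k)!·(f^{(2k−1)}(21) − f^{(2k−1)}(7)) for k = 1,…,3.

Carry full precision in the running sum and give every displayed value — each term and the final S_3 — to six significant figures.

S_3 ≈ 143.899

∫_7^21 x·e^(−x/40) dx evaluates to 134.784.
½[f(7) + f(21)] = ½[5.87620 + 12.4227] = 9.14943.
Running total after boundary: 143.934.
k=1: B_{2}/(2)! × [f^{(1)}(21) − f^{(1)}(7)] = 1/12 × (0.280989 − 0.692552) = -0.0342969.
Running total after k=1: 143.899.
k=2: B_{4}/(4)! × [f^{(3)}(21) − f^{(3)}(7)] = −1/720 × (0.000915062 − 0.00148217) = 7.87645e-07.
Running total after k=2: 143.899.
k=3: B_{6}/(6)! × [f^{(5)}(21) − f^{(5)}(7)] = 1/30240 × (1.03407e-06 − 1.58218e-06) = -1.81254e-11.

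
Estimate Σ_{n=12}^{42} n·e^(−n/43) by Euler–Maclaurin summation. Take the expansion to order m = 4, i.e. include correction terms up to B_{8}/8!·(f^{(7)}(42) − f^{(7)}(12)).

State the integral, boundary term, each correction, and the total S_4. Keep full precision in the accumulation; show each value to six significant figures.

S_4 ≈ 425.258

∫_12^42 x·e^(−x/43) dx evaluates to 412.856.
½[f(12) + f(42)] = ½[9.07785 + 15.8145] = 12.4462.
Integral + boundary = 425.303.
k=1: B_{2}/(2)! × [f^{(1)}(42) − f^{(1)}(12)] = 1/12 × (0.00875663 − 0.545374) = -0.0447182.
After k=1: 425.258.
k=2: B_{4}/(4)! × [f^{(3)}(42) − f^{(3)}(12)] = −1/720 × (0.000412021 − 0.00111322) = 9.73891e-07.
After k=2: 425.258.
k=3: B_{6}/(6)! × [f^{(5)}(42) − f^{(5)}(12)] = 1/30240 × (4.43108e-07 − 1.04461e-06) = -1.98910e-11.
After k=3: 425.258.
k=4: B_{8}/(8)! × [f^{(7)}(42) − f^{(7)}(12)] = −1/1209600 × (3.58778e-10 − 8.04304e-10) = 3.68325e-16.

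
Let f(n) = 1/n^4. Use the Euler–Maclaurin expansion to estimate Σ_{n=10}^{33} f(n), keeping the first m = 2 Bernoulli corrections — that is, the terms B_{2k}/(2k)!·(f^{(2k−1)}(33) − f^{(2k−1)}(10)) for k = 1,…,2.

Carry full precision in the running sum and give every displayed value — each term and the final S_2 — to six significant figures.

The integral term ∫_10^33 1/x^4 dx = 0.000324058.
Boundary: ½(f(10) + f(33)) = ½(0.000100000 + 8.43226e-07) = 5.04216e-05.
Integral + boundary = 0.000374479.
k=1: B_{2}/(2)! × [f^{(1)}(33) − f^{(1)}(10)] = 1/12 × (-1.02209e-07 − (-4.00000e-05)) = 3.32482e-06.
Running total after k=1: 0.000377804.
k=2: B_{4}/(4)! × [f^{(3)}(33) − f^{(3)}(10)] = −1/720 × (-2.81568e-09 − (-1.20000e-05)) = -1.66628e-08.

S_2 ≈ 0.000377788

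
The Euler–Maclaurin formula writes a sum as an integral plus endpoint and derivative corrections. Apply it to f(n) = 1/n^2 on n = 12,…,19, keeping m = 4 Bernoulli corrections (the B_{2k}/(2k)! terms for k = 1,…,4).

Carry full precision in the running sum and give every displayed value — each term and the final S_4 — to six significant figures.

Integral: ∫_12^19 1/x^2 dx = 0.0307018.
Endpoint term: (f(12) + f(19))/2 = (0.00694444 + 0.00277008)/2 = 0.00485726.
Running total after boundary: 0.0355590.
Order-1 term: 1/12 · (-0.000291588 − (-0.00115741)) = 7.21516e-05.
Partial sum through k=1: 0.0356312.
Order-2 term: −1/720 · (-9.69267e-06 − (-9.64506e-05)) = -1.20497e-07.
Partial sum through k=2: 0.0356310.
Order-3 term: 1/30240 · (-8.05485e-07 − (-2.00939e-05)) = 6.37844e-10.
Partial sum through k=3: 0.0356310.
Order-4 term: −1/1209600 · (-1.24951e-07 − (-7.81429e-06)) = -6.35692e-12.

S_4 ≈ 0.0356310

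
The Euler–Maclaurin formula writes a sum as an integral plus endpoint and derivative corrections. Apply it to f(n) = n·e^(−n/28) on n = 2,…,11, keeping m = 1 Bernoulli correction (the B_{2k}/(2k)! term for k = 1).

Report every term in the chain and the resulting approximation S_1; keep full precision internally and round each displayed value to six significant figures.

∫_2^11 x·e^(−x/28) dx evaluates to 44.8560.
Endpoint term: (f(2) + f(11))/2 = (1.86213 + 7.42638)/2 = 4.64425.
Running total after boundary: 49.5003.
Order-1 term: 1/12 · (0.409897 − 0.864558) = -0.0378884.

S_1 ≈ 49.4624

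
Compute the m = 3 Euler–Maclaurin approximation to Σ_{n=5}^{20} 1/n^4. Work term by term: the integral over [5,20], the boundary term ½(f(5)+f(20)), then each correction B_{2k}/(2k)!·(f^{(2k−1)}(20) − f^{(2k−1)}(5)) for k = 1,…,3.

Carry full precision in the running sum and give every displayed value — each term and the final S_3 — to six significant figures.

S_3 ≈ 0.00353267

∫_5^20 1/x^4 dx evaluates to 0.00262500.
Boundary: ½(f(5) + f(20)) = ½(0.00160000 + 6.25000e-06) = 0.000803125.
Running total after boundary: 0.00342813.
k=1: B_{2}/(2)! × [f^{(1)}(20) − f^{(1)}(5)] = 1/12 × (-1.25000e-06 − (-0.00128000)) = 0.000106562.
Running total after k=1: 0.00353469.
k=2: B_{4}/(4)! × [f^{(3)}(20) − f^{(3)}(5)] = −1/720 × (-9.37500e-08 − (-0.00153600)) = -2.13320e-06.
Running total after k=2: 0.00353255.
k=3: B_{6}/(6)! × [f^{(5)}(20) − f^{(5)}(5)] = 1/30240 × (-1.31250e-08 − (-0.00344064)) = 1.13777e-07.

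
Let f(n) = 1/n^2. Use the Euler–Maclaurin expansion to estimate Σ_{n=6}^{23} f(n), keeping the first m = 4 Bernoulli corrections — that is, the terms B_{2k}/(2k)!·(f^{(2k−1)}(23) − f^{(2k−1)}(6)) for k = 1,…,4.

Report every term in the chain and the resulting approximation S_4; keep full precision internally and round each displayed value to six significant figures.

∫_6^23 1/x^2 dx evaluates to 0.123188.
Endpoint term: (f(6) + f(23))/2 = (0.0277778 + 0.00189036)/2 = 0.0148341.
Integral + boundary = 0.138022.
Correction k=1: B_{2}/2! · (f^{(1)}(23) − f^{(1)}(6)) = 1/12 · (-0.000164379 − (-0.00925926)) = 0.000757907.
After k=1: 0.138780.
Correction k=2: B_{4}/4! · (f^{(3)}(23) − f^{(3)}(6)) = −1/720 · (-3.72883e-06 − (-0.00308642)) = -4.28152e-06.
After k=2: 0.138776.
Correction k=3: B_{6}/6! · (f^{(5)}(23) − f^{(5)}(6)) = 1/30240 · (-2.11465e-07 − (-0.00257202)) = 8.50465e-08.
After k=3: 0.138776.
Correction k=4: B_{8}/8! · (f^{(7)}(23) − f^{(7)}(6)) = −1/1209600 · (-2.23857e-08 − (-0.00400091)) = -3.30762e-09.

S_4 ≈ 0.138776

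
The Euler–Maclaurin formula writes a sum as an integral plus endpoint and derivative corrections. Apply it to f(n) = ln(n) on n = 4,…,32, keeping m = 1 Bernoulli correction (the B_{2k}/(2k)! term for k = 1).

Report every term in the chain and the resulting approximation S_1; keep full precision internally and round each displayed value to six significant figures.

S_1 ≈ 79.7662

The integral term ∫_4^32 ln(x) dx = 77.3584.
Boundary: ½(f(4) + f(32)) = ½(1.38629 + 3.46574) = 2.42602.
Running total after boundary: 79.7844.
Correction k=1: B_{2}/2! · (f^{(1)}(32) − f^{(1)}(4)) = 1/12 · (0.0312500 − 0.250000) = -0.0182292.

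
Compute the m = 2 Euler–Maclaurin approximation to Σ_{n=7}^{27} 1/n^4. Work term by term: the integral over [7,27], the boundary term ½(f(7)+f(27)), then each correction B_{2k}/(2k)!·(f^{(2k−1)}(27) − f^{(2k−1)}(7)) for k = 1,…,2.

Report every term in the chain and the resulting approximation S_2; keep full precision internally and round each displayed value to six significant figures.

S_2 ≈ 0.00118368

The integral term ∫_7^27 1/x^4 dx = 0.000954882.
Boundary: ½(f(7) + f(27)) = ½(0.000416493 + 1.88168e-06) = 0.000209187.
So far: 0.00116407.
Correction k=1: B_{2}/2! · (f^{(1)}(27) − f^{(1)}(7)) = 1/12 · (-2.78767e-07 − (-0.000237996)) = 1.98098e-05.
Partial sum through k=1: 0.00118388.
Correction k=2: B_{4}/4! · (f^{(3)}(27) − f^{(3)}(7)) = −1/720 · (-1.14719e-08 − (-0.000145712)) = -2.02362e-07.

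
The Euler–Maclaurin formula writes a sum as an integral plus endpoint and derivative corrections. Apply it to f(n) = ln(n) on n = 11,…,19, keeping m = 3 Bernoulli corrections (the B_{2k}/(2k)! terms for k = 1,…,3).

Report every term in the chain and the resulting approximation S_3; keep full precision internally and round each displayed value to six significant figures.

∫_11^19 ln(x) dx evaluates to 21.5675.
Endpoint term: (f(11) + f(19))/2 = (2.39790 + 2.94444)/2 = 2.67117.
Integral + boundary = 24.2387.
Order-1 term: 1/12 · (0.0526316 − 0.0909091) = -0.00318979.
Running total after k=1: 24.2355.
Order-2 term: −1/720 · (0.000291588 − 0.00150263) = 1.68200e-06.
Running total after k=2: 24.2355.
Order-3 term: 1/30240 · (9.69267e-06 − 0.000149021) = -4.60742e-09.

S_3 ≈ 24.2355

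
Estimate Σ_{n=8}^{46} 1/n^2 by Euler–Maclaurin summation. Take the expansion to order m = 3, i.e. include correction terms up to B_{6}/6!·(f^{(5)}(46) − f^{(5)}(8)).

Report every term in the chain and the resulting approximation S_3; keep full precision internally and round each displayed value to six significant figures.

S_3 ≈ 0.111632

Integral: ∫_8^46 1/x^2 dx = 0.103261.
Boundary: ½(f(8) + f(46)) = ½(0.0156250 + 0.000472590) = 0.00804879.
So far: 0.111310.
Correction k=1: B_{2}/2! · (f^{(1)}(46) − f^{(1)}(8)) = 1/12 · (-2.05474e-05 − (-0.00390625)) = 0.000323809.
After k=1: 0.111633.
Correction k=2: B_{4}/4! · (f^{(3)}(46) − f^{(3)}(8)) = −1/720 · (-1.16526e-07 − (-0.000732422)) = -1.01709e-06.
After k=2: 0.111632.
Correction k=3: B_{6}/6! · (f^{(5)}(46) − f^{(5)}(8)) = 1/30240 · (-1.65207e-09 − (-0.000343323)) = 1.13532e-08.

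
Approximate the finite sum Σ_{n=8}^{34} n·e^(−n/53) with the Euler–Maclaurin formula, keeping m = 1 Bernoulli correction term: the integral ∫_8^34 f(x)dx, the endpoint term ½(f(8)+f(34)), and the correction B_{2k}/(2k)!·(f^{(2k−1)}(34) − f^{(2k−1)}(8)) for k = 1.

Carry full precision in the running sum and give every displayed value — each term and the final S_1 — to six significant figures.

S_1 ≈ 364.712

∫_8^34 x·e^(−x/53) dx evaluates to 352.367.
½[f(8) + f(34)] = ½[6.87917 + 17.9009] = 12.3900.
Integral + boundary = 364.757.
k=1: B_{2}/(2)! × [f^{(1)}(34) − f^{(1)}(8)] = 1/12 × (0.188744 − 0.730101) = -0.0451130.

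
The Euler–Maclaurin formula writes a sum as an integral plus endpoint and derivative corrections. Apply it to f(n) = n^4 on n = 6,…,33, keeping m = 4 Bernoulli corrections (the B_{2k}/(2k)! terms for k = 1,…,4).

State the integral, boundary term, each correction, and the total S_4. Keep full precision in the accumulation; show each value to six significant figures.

∫_6^33 x^4 dx evaluates to 7.82552e+06.
½[f(6) + f(33)] = ½[1296.00 + 1.18592e+06] = 593608.
Integral + boundary = 8.41913e+06.
Correction k=1: B_{2}/2! · (f^{(1)}(33) − f^{(1)}(6)) = 1/12 · (143748 − 864.000) = 11907.0.
Running total after k=1: 8.43104e+06.
Correction k=2: B_{4}/4! · (f^{(3)}(33) − f^{(3)}(6)) = −1/720 · (792.000 − 144.000) = -0.900000.
Running total after k=2: 8.43104e+06.
Correction k=3: B_{6}/6! · (f^{(5)}(33) − f^{(5)}(6)) = 1/30240 · (0.00000 − 0.00000) = 0.00000.
Running total after k=3: 8.43104e+06.
Correction k=4: B_{8}/8! · (f^{(7)}(33) − f^{(7)}(6)) = −1/1209600 · (0.00000 − 0.00000) = 0.00000.

S_4 ≈ 8.43104e+06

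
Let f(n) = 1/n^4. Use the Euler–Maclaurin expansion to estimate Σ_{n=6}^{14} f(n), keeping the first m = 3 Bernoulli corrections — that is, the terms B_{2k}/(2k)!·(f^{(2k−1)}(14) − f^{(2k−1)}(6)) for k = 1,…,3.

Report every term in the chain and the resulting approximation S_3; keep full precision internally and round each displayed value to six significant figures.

The integral term ∫_6^14 1/x^4 dx = 0.00142173.
½[f(6) + f(14)] = ½[0.000771605 + 2.60308e-05] = 0.000398818.
Running total after boundary: 0.00182055.
Correction k=1: B_{2}/2! · (f^{(1)}(14) − f^{(1)}(6)) = 1/12 · (-7.43738e-06 − (-0.000514403)) = 4.22472e-05.
After k=1: 0.00186280.
Correction k=2: B_{4}/4! · (f^{(3)}(14) − f^{(3)}(6)) = −1/720 · (-1.13837e-06 − (-0.000428669)) = -5.93793e-07.
After k=2: 0.00186220.
Correction k=3: B_{6}/6! · (f^{(5)}(14) − f^{(5)}(6)) = 1/30240 · (-3.25250e-07 − (-0.000666819)) = 2.20401e-08.

S_3 ≈ 0.00186223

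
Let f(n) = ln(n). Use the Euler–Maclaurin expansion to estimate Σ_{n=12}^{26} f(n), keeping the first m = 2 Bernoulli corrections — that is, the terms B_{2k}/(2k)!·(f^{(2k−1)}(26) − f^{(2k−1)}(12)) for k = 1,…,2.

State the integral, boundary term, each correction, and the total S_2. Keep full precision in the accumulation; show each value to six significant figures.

S_2 ≈ 43.7594

∫_12^26 ln(x) dx evaluates to 40.8916.
Endpoint term: (f(12) + f(26))/2 = (2.48491 + 3.25810)/2 = 2.87150.
So far: 43.7631.
Order-1 term: 1/12 · (0.0384615 − 0.0833333) = -0.00373932.
Partial sum through k=1: 43.7594.
Order-2 term: −1/720 · (0.000113792 − 0.00115741) = 1.44947e-06.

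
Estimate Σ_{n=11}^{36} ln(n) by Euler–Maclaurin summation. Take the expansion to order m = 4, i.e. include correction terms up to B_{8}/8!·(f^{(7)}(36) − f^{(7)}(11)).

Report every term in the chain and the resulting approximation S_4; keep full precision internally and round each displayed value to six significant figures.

The integral term ∫_11^36 ln(x) dx = 77.6298.
Endpoint term: (f(11) + f(36))/2 = (2.39790 + 3.58352)/2 = 2.99071.
Integral + boundary = 80.6205.
Order-1 term: 1/12 · (0.0277778 − 0.0909091) = -0.00526094.
After k=1: 80.6153.
Order-2 term: −1/720 · (4.28669e-05 − 0.00150263) = 2.02745e-06.
After k=2: 80.6153.
Order-3 term: 1/30240 · (3.96916e-07 − 0.000149021) = -4.91482e-09.
After k=3: 80.6153.
Order-4 term: −1/1209600 · (9.18787e-09 − 3.69474e-05) = 3.05375e-11.

S_4 ≈ 80.6153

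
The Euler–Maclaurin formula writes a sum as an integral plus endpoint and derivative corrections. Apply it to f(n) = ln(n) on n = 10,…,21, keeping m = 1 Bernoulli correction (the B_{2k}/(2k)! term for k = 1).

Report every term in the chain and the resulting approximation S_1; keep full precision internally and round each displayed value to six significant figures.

S_1 ≈ 32.5783

∫_10^21 ln(x) dx evaluates to 29.9091.
Endpoint term: (f(10) + f(21))/2 = (2.30259 + 3.04452)/2 = 2.67355.
So far: 32.5827.
Correction k=1: B_{2}/2! · (f^{(1)}(21) − f^{(1)}(10)) = 1/12 · (0.0476190 − 0.100000) = -0.00436508.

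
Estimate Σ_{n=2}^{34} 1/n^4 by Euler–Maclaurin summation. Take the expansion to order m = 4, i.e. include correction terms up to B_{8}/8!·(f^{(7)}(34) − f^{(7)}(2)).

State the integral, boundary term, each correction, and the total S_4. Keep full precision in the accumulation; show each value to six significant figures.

S_4 ≈ 0.0822130

The integral term ∫_2^34 1/x^4 dx = 0.0416582.
Endpoint term: (f(2) + f(34))/2 = (0.0625000 + 7.48315e-07)/2 = 0.0312504.
So far: 0.0729086.
Correction k=1: B_{2}/2! · (f^{(1)}(34) − f^{(1)}(2)) = 1/12 · (-8.80370e-08 − (-0.125000)) = 0.0104167.
Running total after k=1: 0.0833252.
Correction k=2: B_{4}/4! · (f^{(3)}(34) − f^{(3)}(2)) = −1/720 · (-2.28470e-09 − (-0.937500)) = -0.00130208.
Running total after k=2: 0.0820231.
Correction k=3: B_{6}/6! · (f^{(5)}(34) − f^{(5)}(2)) = 1/30240 · (-1.10677e-10 − (-13.1250)) = 0.000434028.
Running total after k=3: 0.0824572.
Correction k=4: B_{8}/8! · (f^{(7)}(34) − f^{(7)}(2)) = −1/1209600 · (-8.61675e-12 − (-295.312)) = -0.000244141.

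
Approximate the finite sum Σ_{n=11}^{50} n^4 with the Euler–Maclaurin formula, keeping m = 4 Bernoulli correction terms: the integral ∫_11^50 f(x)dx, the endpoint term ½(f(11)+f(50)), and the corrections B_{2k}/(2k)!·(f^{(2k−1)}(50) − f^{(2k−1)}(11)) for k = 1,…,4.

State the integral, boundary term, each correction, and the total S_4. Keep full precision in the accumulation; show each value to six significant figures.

S_4 ≈ 6.56413e+07

Integral: ∫_11^50 x^4 dx = 6.24678e+07.
½[f(11) + f(50)] = ½[14641.0 + 6.25000e+06] = 3.13232e+06.
Running total after boundary: 6.56001e+07.
k=1: B_{2}/(2)! × [f^{(1)}(50) − f^{(1)}(11)] = 1/12 × (500000 − 5324.00) = 41223.0.
Running total after k=1: 6.56413e+07.
k=2: B_{4}/(4)! × [f^{(3)}(50) − f^{(3)}(11)] = −1/720 × (1200.00 − 264.000) = -1.30000.
Running total after k=2: 6.56413e+07.
k=3: B_{6}/(6)! × [f^{(5)}(50) − f^{(5)}(11)] = 1/30240 × (0.00000 − 0.00000) = 0.00000.
Running total after k=3: 6.56413e+07.
k=4: B_{8}/(8)! × [f^{(7)}(50) − f^{(7)}(11)] = −1/1209600 × (0.00000 − 0.00000) = 0.00000.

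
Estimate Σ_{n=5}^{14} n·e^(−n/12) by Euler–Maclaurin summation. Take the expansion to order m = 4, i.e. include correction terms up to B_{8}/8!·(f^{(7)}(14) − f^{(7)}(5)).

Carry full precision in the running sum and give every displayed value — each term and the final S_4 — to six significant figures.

S_4 ≈ 41.1188

∫_5^14 x·e^(−x/12) dx evaluates to 37.3273.
Endpoint term: (f(5) + f(14))/2 = (3.29620 + 4.35965)/2 = 3.82792.
Integral + boundary = 41.1552.
k=1: B_{2}/(2)! × [f^{(1)}(14) − f^{(1)}(5)] = 1/12 × (-0.0519005 − 0.384557) = -0.0363715.
Running total after k=1: 41.1188.
k=2: B_{4}/(4)! × [f^{(3)}(14) − f^{(3)}(5)] = −1/720 × (0.00396462 − 0.0118267) = 1.09195e-05.
Running total after k=2: 41.1188.
k=3: B_{6}/(6)! × [f^{(5)}(14) − f^{(5)}(5)] = 1/30240 × (5.75671e-05 − 0.000145714) = -2.91490e-09.
Running total after k=3: 41.1188.
k=4: B_{8}/(8)! × [f^{(7)}(14) − f^{(7)}(5)] = −1/1209600 × (6.08348e-07 − 1.45346e-06) = 6.98668e-13.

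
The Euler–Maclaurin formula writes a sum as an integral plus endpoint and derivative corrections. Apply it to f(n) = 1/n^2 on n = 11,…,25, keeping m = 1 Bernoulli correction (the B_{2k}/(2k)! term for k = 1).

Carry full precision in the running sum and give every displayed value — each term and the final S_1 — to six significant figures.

Integral: ∫_11^25 1/x^2 dx = 0.0509091.
Boundary: ½(f(11) + f(25)) = ½(0.00826446 + 0.00160000) = 0.00493223.
Running total after boundary: 0.0558413.
Correction k=1: B_{2}/2! · (f^{(1)}(25) − f^{(1)}(11)) = 1/12 · (-0.000128000 − (-0.00150263)) = 0.000114552.

S_1 ≈ 0.0559559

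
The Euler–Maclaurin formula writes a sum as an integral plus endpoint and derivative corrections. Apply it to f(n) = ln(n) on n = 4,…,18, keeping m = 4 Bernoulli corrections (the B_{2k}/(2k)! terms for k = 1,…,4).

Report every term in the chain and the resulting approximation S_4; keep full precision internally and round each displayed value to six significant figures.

S_4 ≈ 34.6037

The integral term ∫_4^18 ln(x) dx = 32.4815.
Endpoint term: (f(4) + f(18))/2 = (1.38629 + 2.89037)/2 = 2.13833.
Integral + boundary = 34.6198.
Order-1 term: 1/12 · (0.0555556 − 0.250000) = -0.0162037.
Running total after k=1: 34.6036.
Order-2 term: −1/720 · (0.000342936 − 0.0312500) = 4.29265e-05.
Running total after k=2: 34.6037.
Order-3 term: 1/30240 · (1.27013e-05 − 0.0234375) = -7.74630e-07.
Running total after k=3: 34.6037.
Order-4 term: −1/1209600 · (1.17605e-06 − 0.0439453) = 3.63295e-08.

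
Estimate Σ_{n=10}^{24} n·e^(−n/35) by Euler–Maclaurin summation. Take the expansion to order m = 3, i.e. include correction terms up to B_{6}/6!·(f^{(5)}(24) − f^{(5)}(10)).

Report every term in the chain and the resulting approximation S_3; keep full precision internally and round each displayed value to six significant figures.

∫_10^24 x·e^(−x/35) dx evaluates to 143.374.
Endpoint term: (f(10) + f(24))/2 = (7.51477 + 12.0895)/2 = 9.80215.
So far: 153.176.
k=1: B_{2}/(2)! × [f^{(1)}(24) − f^{(1)}(10)] = 1/12 × (0.158315 − 0.536769) = -0.0315379.
Running total after k=1: 153.144.
k=2: B_{4}/(4)! × [f^{(3)}(24) − f^{(3)}(10)] = −1/720 × (0.000951654 − 0.00166508) = 9.90871e-07.
Running total after k=2: 153.144.
k=3: B_{6}/(6)! × [f^{(5)}(24) − f^{(5)}(10)] = 1/30240 × (1.44822e-06 − 2.36080e-06) = -3.01780e-11.

S_3 ≈ 153.144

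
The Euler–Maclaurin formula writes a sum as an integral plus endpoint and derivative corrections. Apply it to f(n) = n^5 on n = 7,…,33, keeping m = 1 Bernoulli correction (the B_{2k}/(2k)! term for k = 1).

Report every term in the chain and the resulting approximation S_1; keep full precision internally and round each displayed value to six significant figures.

The integral term ∫_7^33 x^5 dx = 2.15225e+08.
Boundary: ½(f(7) + f(33)) = ½(16807.0 + 3.91354e+07) = 1.95761e+07.
Integral + boundary = 2.34801e+08.
Correction k=1: B_{2}/2! · (f^{(1)}(33) − f^{(1)}(7)) = 1/12 · (5.92960e+06 − 12005.0) = 493133.

S_1 ≈ 2.35294e+08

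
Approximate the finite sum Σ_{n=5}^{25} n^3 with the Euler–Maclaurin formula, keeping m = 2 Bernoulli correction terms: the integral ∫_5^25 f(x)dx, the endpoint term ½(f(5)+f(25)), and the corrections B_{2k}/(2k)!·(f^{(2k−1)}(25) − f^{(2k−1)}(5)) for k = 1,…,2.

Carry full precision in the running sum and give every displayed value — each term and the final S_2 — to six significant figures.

∫_5^25 x^3 dx evaluates to 97500.0.
½[f(5) + f(25)] = ½[125.000 + 15625.0] = 7875.00.
Running total after boundary: 105375.
Order-1 term: 1/12 · (1875.00 − 75.0000) = 150.000.
After k=1: 105525.
Order-2 term: −1/720 · (6.00000 − 6.00000) = 0.00000.

S_2 ≈ 105525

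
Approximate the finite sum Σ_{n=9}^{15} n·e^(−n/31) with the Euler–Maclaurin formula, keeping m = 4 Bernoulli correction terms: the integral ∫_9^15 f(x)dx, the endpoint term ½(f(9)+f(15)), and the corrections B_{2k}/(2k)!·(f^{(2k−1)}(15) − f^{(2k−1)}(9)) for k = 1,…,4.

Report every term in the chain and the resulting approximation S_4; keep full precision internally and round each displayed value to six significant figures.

S_4 ≈ 56.5429

Integral: ∫_9^15 x·e^(−x/31) dx = 48.5715.
½[f(9) + f(15)] = ½[6.73220 + 9.24589] = 7.98905.
Integral + boundary = 56.5606.
Order-1 term: 1/12 · (0.318138 − 0.530854) = -0.0177264.
Partial sum through k=1: 56.5429.
Order-2 term: −1/720 · (0.00161386 − 0.00210916) = 6.87905e-07.
Partial sum through k=2: 56.5429.
Order-3 term: 1/30240 · (3.01423e-06 − 3.81469e-06) = -2.64700e-11.
Partial sum through k=3: 56.5429.
Order-4 term: −1/1209600 · (4.52561e-09 − 5.65517e-09) = 9.33834e-16.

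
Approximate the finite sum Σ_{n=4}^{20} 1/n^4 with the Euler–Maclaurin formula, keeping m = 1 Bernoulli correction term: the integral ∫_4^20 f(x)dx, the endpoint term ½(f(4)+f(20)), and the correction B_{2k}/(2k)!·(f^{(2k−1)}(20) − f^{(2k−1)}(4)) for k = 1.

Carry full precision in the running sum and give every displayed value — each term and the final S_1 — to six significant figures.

Integral: ∫_4^20 1/x^4 dx = 0.00516667.
Endpoint term: (f(4) + f(20))/2 = (0.00390625 + 6.25000e-06)/2 = 0.00195625.
So far: 0.00712292.
Order-1 term: 1/12 · (-1.25000e-06 − (-0.00390625)) = 0.000325417.

S_1 ≈ 0.00744833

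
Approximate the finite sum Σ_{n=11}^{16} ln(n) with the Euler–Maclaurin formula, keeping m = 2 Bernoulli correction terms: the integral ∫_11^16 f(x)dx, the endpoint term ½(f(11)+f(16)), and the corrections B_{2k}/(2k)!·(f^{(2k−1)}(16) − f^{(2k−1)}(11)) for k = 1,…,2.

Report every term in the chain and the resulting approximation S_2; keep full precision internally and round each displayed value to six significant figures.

S_2 ≈ 15.5674

The integral term ∫_11^16 ln(x) dx = 12.9846.
½[f(11) + f(16)] = ½[2.39790 + 2.77259] = 2.58524.
Integral + boundary = 15.5698.
Correction k=1: B_{2}/2! · (f^{(1)}(16) − f^{(1)}(11)) = 1/12 · (0.0625000 − 0.0909091) = -0.00236742.
Running total after k=1: 15.5674.
Correction k=2: B_{4}/4! · (f^{(3)}(16) − f^{(3)}(11)) = −1/720 · (0.000488281 − 0.00150263) = 1.40882e-06.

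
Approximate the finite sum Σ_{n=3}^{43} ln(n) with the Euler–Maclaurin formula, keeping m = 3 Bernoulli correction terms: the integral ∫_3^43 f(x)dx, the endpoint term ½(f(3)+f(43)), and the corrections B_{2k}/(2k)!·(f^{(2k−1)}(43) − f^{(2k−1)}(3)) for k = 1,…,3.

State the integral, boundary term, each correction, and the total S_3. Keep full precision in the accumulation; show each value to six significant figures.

S_3 ≈ 120.840

∫_3^43 ln(x) dx evaluates to 118.436.
Boundary: ½(f(3) + f(43)) = ½(1.09861 + 3.76120) = 2.42991.
So far: 120.866.
Order-1 term: 1/12 · (0.0232558 − 0.333333) = -0.0258398.
After k=1: 120.840.
Order-2 term: −1/720 · (2.51550e-05 − 0.0740741) = 0.000102846.
After k=2: 120.840.
Order-3 term: 1/30240 · (1.63256e-07 − 0.0987654) = -3.26605e-06.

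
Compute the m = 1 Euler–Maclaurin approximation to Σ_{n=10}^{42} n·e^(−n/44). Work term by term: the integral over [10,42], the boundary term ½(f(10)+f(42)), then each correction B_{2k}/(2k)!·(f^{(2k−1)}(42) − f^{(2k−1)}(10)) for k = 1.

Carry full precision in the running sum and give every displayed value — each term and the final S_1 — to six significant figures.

∫_10^42 x·e^(−x/44) dx evaluates to 436.176.
Endpoint term: (f(10) + f(42))/2 = (7.96703 + 16.1695)/2 = 12.0682.
Integral + boundary = 448.245.
Order-1 term: 1/12 · (0.0174994 − 0.615634) = -0.0498446.

S_1 ≈ 448.195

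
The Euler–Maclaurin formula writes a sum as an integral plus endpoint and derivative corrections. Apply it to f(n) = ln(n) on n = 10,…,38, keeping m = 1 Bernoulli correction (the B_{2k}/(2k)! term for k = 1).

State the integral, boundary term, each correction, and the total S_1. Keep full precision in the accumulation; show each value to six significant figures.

The integral term ∫_10^38 ln(x) dx = 87.2024.
Boundary: ½(f(10) + f(38)) = ½(2.30259 + 3.63759) = 2.97009.
So far: 90.1725.
Order-1 term: 1/12 · (0.0263158 − 0.100000) = -0.00614035.

S_1 ≈ 90.1664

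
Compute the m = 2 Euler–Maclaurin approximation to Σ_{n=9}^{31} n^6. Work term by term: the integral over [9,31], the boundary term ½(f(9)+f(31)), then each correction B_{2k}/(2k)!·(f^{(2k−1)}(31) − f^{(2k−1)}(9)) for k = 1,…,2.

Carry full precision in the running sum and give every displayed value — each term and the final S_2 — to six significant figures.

S_2 ≈ 4.38799e+09

∫_9^31 x^6 dx evaluates to 3.92969e+09.
½[f(9) + f(31)] = ½[531441 + 8.87504e+08] = 4.44018e+08.
Integral + boundary = 4.37371e+09.
k=1: B_{2}/(2)! × [f^{(1)}(31) − f^{(1)}(9)] = 1/12 × (1.71775e+08 − 354294) = 1.42851e+07.
Running total after k=1: 4.38799e+09.
k=2: B_{4}/(4)! × [f^{(3)}(31) − f^{(3)}(9)] = −1/720 × (3.57492e+06 − 87480.0) = -4843.67.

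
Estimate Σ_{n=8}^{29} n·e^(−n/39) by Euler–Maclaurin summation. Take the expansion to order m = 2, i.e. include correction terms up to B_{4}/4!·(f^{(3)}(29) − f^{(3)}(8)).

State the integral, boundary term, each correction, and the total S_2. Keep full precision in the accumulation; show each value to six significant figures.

S_2 ≈ 242.393

∫_8^29 x·e^(−x/39) dx evaluates to 232.285.
½[f(8) + f(29)] = ½[6.51634 + 13.7867] = 10.1515.
Integral + boundary = 242.437.
k=1: B_{2}/(2)! × [f^{(1)}(29) − f^{(1)}(8)] = 1/12 × (0.121899 − 0.647457) = -0.0437966.
Partial sum through k=1: 242.393.
k=2: B_{4}/(4)! × [f^{(3)}(29) − f^{(3)}(8)] = −1/720 × (0.000705264 − 0.00149674) = 1.09927e-06.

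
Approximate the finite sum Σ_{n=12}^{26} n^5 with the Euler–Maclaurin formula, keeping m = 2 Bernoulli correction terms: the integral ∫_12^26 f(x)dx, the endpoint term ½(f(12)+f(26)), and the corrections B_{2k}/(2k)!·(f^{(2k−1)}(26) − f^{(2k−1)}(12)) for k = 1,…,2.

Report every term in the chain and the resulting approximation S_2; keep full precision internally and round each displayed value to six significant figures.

S_2 ≈ 5.72351e+07

Integral: ∫_12^26 x^5 dx = 5.09883e+07.
Endpoint term: (f(12) + f(26))/2 = (248832 + 1.18814e+07)/2 = 6.06510e+06.
Running total after boundary: 5.70534e+07.
k=1: B_{2}/(2)! × [f^{(1)}(26) − f^{(1)}(12)] = 1/12 × (2.28488e+06 − 103680) = 181767.
Running total after k=1: 5.72352e+07.
k=2: B_{4}/(4)! × [f^{(3)}(26) − f^{(3)}(12)] = −1/720 × (40560.0 − 8640.00) = -44.3333.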